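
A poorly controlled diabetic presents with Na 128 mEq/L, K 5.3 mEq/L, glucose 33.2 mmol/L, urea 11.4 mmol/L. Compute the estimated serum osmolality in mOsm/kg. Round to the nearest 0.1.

Calculated osmolality = 2·Na + glucose + urea
= 2·128 + 33.2 + 11.4
= 256 + 33.20 + 11.40
= 300.6 mOsm/kg

300.6 mOsm/kg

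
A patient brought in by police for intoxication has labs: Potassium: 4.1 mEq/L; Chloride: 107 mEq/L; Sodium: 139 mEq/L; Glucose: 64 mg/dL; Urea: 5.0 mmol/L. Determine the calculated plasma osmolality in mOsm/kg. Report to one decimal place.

Calculated osmolality = 2·Na + glucose/18 + urea
= 2·139 + 64/18 + 5
= 278 + 3.56 + 5
= 286.56 mOsm/kg

286.6 mOsm/kg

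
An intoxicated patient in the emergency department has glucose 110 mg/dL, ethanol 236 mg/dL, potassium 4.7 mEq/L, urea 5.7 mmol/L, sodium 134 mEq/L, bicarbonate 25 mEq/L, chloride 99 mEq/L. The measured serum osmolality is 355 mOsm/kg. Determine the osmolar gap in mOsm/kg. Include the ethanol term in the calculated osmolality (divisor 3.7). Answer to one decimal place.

Calculated osmolality = 2·Na + glucose/18 + urea + ethanol/3.7
= 2·134 + 110/18 + 5.7 + 236/3.7
= 268 + 6.11 + 5.70 + 63.78
= 343.59 mOsm/kg ≈ 343.6 mOsm/kg
Osmolar gap = measured − calculated = 355 − 343.6 = 11.4 mOsm/kg

11.4 mOsm/kg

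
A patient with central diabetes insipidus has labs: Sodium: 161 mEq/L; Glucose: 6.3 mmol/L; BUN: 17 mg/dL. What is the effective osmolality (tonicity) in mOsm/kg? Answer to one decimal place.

328.3 mOsm/kg

Effective osmolality excludes urea (freely permeant across cell membranes):
2·Na + glucose
= 2·161 + 6.3
= 322 + 6.3
= 328.3 mOsm/kg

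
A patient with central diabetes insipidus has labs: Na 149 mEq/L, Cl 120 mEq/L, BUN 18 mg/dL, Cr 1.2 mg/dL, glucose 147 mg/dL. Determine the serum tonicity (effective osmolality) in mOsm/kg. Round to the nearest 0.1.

306.2 mOsm/kg

Effective osmolality excludes urea (freely permeant across cell membranes):
2·Na + glucose/18
= 2·149 + 147/18
= 298 + 8.17
= 306.17 mOsm/kg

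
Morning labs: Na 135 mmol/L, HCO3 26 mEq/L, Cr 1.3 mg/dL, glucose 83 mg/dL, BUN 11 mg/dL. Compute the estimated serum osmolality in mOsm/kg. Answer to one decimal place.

Calculated osmolality = 2·Na + glucose/18 + BUN/2.8
= 2·135 + 83/18 + 11/2.8
= 270 + 4.61 + 3.93
= 278.54 mOsm/kg

278.5 mOsm/kg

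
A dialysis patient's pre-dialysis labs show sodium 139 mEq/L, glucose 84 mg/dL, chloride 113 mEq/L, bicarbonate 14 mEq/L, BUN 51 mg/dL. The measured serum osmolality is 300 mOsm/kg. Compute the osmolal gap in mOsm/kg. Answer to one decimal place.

Calculated osmolality = 2·Na + glucose/18 + BUN/2.8
= 2·139 + 84/18 + 51/2.8
= 278 + 4.67 + 18.21
= 300.88 mOsm/kg ≈ 300.9 mOsm/kg
Osmolar gap = measured − calculated = 300 − 300.9 = -0.9 mOsm/kg

-0.9 mOsm/kg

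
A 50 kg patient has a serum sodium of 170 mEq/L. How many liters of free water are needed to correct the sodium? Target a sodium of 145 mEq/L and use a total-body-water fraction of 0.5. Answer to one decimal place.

4.3 L

TBW = 0.5 · 50 = 25 L
Free water deficit = TBW · (Na/145 − 1)
= 25 · (170/145 − 1)
= 25 · 0.1724
= 4.31 L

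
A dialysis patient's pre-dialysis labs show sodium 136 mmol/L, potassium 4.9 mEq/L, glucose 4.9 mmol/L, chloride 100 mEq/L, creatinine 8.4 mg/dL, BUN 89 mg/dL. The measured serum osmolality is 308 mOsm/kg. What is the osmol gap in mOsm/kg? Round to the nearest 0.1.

-0.7 mOsm/kg

Calculated osmolality = 2·Na + glucose + BUN/2.8
= 2·136 + 4.9 + 89/2.8
= 272 + 4.90 + 31.79
= 308.69 mOsm/kg ≈ 308.7 mOsm/kg
Osmolar gap = measured − calculated = 308 − 308.7 = -0.7 mOsm/kg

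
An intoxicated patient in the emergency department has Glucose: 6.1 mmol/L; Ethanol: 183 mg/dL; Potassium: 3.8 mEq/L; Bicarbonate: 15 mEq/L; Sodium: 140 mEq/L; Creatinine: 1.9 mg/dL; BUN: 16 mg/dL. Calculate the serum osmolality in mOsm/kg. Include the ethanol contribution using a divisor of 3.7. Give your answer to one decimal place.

341.3 mOsm/kg

Calculated osmolality = 2·Na + glucose + BUN/2.8 + ethanol/3.7
= 2·140 + 6.1 + 16/2.8 + 183/3.7
= 280 + 6.10 + 5.71 + 49.46
= 341.27 mOsm/kg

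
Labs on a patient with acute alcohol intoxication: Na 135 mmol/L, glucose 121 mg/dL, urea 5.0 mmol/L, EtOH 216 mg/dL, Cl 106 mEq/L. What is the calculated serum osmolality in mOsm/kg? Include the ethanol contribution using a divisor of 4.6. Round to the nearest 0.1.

328.7 mOsm/kg

Calculated osmolality = 2·Na + glucose/18 + urea + ethanol/4.6
= 2·135 + 121/18 + 5 + 216/4.6
= 270 + 6.72 + 5 + 46.96
= 328.68 mOsm/kg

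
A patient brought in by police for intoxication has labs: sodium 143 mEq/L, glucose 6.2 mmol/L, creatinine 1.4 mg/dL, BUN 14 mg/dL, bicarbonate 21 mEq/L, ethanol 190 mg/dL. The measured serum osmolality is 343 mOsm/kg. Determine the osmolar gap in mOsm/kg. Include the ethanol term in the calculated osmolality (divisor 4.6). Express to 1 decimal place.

Calculated osmolality = 2·Na + glucose + BUN/2.8 + ethanol/4.6
= 2·143 + 6.2 + 14/2.8 + 190/4.6
= 286 + 6.20 + 5 + 41.30
= 338.5 mOsm/kg ≈ 338.5 mOsm/kg
Osmolar gap = measured − calculated = 343 − 338.5 = 4.5 mOsm/kg

4.5 mOsm/kg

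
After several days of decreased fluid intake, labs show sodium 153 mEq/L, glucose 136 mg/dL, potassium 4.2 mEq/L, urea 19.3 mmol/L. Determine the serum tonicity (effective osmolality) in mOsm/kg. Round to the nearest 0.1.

313.6 mOsm/kg

Effective osmolality excludes urea (freely permeant across cell membranes):
2·Na + glucose/18
= 2·153 + 136/18
= 306 + 7.56
= 313.56 mOsm/kg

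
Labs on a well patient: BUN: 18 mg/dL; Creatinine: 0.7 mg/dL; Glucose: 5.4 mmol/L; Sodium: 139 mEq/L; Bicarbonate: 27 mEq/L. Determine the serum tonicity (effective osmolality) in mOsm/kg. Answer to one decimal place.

283.4 mOsm/kg

Effective osmolality excludes urea (freely permeant across cell membranes):
2·Na + glucose
= 2·139 + 5.4
= 278 + 5.4
= 283.4 mOsm/kg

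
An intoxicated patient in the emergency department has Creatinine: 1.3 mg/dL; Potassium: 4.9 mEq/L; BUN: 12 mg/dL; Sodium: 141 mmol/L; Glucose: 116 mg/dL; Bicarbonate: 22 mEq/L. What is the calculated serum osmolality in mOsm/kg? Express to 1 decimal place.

292.7 mOsm/kg

Calculated osmolality = 2·Na + glucose/18 + BUN/2.8
= 2·141 + 116/18 + 12/2.8
= 282 + 6.44 + 4.29
= 292.73 mOsm/kg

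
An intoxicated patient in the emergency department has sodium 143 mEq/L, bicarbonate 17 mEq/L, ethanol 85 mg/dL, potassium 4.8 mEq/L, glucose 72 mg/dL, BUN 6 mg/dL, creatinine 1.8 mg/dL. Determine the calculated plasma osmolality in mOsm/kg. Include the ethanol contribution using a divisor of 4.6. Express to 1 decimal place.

310.6 mOsm/kg

Calculated osmolality = 2·Na + glucose/18 + BUN/2.8 + ethanol/4.6
= 2·143 + 72/18 + 6/2.8 + 85/4.6
= 286 + 4 + 2.14 + 18.48
= 310.62 mOsm/kg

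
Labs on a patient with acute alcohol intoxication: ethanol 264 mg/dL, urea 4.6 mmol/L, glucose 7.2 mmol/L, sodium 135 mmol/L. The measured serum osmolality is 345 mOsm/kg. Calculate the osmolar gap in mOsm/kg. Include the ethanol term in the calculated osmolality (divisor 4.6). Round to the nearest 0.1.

Calculated osmolality = 2·Na + glucose + urea + ethanol/4.6
= 2·135 + 7.2 + 4.6 + 264/4.6
= 270 + 7.20 + 4.60 + 57.39
= 339.19 mOsm/kg ≈ 339.2 mOsm/kg
Osmolar gap = measured − calculated = 345 − 339.2 = 5.8 mOsm/kg

5.8 mOsm/kg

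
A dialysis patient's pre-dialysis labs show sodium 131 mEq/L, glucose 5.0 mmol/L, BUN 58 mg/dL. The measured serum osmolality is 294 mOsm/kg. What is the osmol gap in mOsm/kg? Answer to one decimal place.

6.3 mOsm/kg

Calculated osmolality = 2·Na + glucose + BUN/2.8
= 2·131 + 5 + 58/2.8
= 262 + 5 + 20.71
= 287.71 mOsm/kg ≈ 287.7 mOsm/kg
Osmolar gap = measured − calculated = 294 − 287.7 = 6.3 mOsm/kg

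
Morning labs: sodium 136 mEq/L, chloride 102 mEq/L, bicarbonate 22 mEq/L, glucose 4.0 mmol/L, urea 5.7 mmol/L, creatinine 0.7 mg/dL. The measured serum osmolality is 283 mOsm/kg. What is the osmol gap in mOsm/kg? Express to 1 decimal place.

1.3 mOsm/kg

Calculated osmolality = 2·Na + glucose + urea
= 2·136 + 4 + 5.7
= 272 + 4 + 5.70
= 281.7 mOsm/kg ≈ 281.7 mOsm/kg
Osmolar gap = measured − calculated = 283 − 281.7 = 1.3 mOsm/kg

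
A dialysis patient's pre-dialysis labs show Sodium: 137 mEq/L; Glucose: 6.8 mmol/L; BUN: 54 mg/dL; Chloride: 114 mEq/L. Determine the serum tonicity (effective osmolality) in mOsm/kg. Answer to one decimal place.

Effective osmolality excludes urea (freely permeant across cell membranes):
2·Na + glucose
= 2·137 + 6.8
= 274 + 6.8
= 280.8 mOsm/kg

280.8 mOsm/kg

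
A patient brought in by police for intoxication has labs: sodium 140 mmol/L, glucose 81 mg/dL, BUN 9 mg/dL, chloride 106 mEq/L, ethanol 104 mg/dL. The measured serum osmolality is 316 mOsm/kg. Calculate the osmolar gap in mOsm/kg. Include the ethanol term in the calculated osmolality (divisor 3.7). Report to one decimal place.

0.2 mOsm/kg

Calculated osmolality = 2·Na + glucose/18 + BUN/2.8 + ethanol/3.7
= 2·140 + 81/18 + 9/2.8 + 104/3.7
= 280 + 4.50 + 3.21 + 28.11
= 315.82 mOsm/kg ≈ 315.8 mOsm/kg
Osmolar gap = measured − calculated = 316 − 315.8 = 0.2 mOsm/kg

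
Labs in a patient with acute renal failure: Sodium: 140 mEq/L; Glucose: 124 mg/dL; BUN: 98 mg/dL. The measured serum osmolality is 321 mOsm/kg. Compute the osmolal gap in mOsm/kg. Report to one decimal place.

Calculated osmolality = 2·Na + glucose/18 + BUN/2.8
= 2·140 + 124/18 + 98/2.8
= 280 + 6.89 + 35
= 321.89 mOsm/kg ≈ 321.9 mOsm/kg
Osmolar gap = measured − calculated = 321 − 321.9 = -0.9 mOsm/kg

-0.9 mOsm/kg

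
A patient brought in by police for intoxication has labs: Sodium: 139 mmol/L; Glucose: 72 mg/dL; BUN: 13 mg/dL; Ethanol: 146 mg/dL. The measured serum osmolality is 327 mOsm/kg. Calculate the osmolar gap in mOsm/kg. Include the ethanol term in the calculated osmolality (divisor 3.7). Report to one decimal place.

0.9 mOsm/kg

Calculated osmolality = 2·Na + glucose/18 + BUN/2.8 + ethanol/3.7
= 2·139 + 72/18 + 13/2.8 + 146/3.7
= 278 + 4 + 4.64 + 39.46
= 326.1 mOsm/kg ≈ 326.1 mOsm/kg
Osmolar gap = measured − calculated = 327 − 326.1 = 0.9 mOsm/kg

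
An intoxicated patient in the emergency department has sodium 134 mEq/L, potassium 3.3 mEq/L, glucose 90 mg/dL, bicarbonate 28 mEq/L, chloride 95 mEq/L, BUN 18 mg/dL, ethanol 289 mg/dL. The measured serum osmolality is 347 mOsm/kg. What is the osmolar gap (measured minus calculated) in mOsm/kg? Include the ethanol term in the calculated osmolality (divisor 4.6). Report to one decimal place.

4.7 mOsm/kg

Calculated osmolality = 2·Na + glucose/18 + BUN/2.8 + ethanol/4.6
= 2·134 + 90/18 + 18/2.8 + 289/4.6
= 268 + 5 + 6.43 + 62.83
= 342.26 mOsm/kg ≈ 342.3 mOsm/kg
Osmolar gap = measured − calculated = 347 − 342.3 = 4.7 mOsm/kg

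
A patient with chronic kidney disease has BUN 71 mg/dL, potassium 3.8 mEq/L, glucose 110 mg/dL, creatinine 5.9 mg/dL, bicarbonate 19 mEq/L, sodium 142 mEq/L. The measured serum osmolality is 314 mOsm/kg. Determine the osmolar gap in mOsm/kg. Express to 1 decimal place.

-1.5 mOsm/kg

Calculated osmolality = 2·Na + glucose/18 + BUN/2.8
= 2·142 + 110/18 + 71/2.8
= 284 + 6.11 + 25.36
= 315.47 mOsm/kg ≈ 315.5 mOsm/kg
Osmolar gap = measured − calculated = 314 − 315.5 = -1.5 mOsm/kg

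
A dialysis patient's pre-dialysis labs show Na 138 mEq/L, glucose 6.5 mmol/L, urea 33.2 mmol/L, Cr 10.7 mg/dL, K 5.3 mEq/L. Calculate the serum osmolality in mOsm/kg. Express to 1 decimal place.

Calculated osmolality = 2·Na + glucose + urea
= 2·138 + 6.5 + 33.2
= 276 + 6.50 + 33.20
= 315.7 mOsm/kg

315.7 mOsm/kg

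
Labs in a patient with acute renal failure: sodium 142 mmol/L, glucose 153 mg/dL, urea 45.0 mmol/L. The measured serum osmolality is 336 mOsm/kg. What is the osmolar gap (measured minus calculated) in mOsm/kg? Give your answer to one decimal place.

-1.5 mOsm/kg

Calculated osmolality = 2·Na + glucose/18 + urea
= 2·142 + 153/18 + 45
= 284 + 8.50 + 45
= 337.5 mOsm/kg ≈ 337.5 mOsm/kg
Osmolar gap = measured − calculated = 336 − 337.5 = -1.5 mOsm/kg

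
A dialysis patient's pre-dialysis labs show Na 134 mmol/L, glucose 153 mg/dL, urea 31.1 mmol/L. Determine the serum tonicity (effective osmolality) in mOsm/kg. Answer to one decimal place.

276.5 mOsm/kg

Effective osmolality excludes urea (freely permeant across cell membranes):
2·Na + glucose/18
= 2·134 + 153/18
= 268 + 8.5
= 276.5 mOsm/kg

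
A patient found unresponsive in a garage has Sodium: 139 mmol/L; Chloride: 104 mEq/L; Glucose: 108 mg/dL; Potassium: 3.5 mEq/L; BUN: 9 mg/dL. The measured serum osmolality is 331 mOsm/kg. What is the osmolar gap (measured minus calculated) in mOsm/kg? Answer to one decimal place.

43.8 mOsm/kg

Calculated osmolality = 2·Na + glucose/18 + BUN/2.8
= 2·139 + 108/18 + 9/2.8
= 278 + 6 + 3.21
= 287.21 mOsm/kg ≈ 287.2 mOsm/kg
Osmolar gap = measured − calculated = 331 − 287.2 = 43.8 mOsm/kg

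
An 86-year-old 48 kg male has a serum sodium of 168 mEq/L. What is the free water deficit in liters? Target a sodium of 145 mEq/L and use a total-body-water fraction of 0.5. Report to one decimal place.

TBW = 0.5 · 48 = 24 L
Free water deficit = TBW · (Na/145 − 1)
= 24 · (168/145 − 1)
= 24 · 0.1586
= 3.81 L

3.8 L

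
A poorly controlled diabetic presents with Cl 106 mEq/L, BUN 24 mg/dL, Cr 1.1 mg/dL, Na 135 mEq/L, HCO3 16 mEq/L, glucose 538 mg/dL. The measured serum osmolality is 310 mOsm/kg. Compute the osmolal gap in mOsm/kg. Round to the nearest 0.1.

1.5 mOsm/kg

Calculated osmolality = 2·Na + glucose/18 + BUN/2.8
= 2·135 + 538/18 + 24/2.8
= 270 + 29.89 + 8.57
= 308.46 mOsm/kg ≈ 308.5 mOsm/kg
Osmolar gap = measured − calculated = 310 − 308.5 = 1.5 mOsm/kg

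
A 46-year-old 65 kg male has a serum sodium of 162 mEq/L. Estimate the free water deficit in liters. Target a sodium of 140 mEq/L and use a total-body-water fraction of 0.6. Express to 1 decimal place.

6.1 L

TBW = 0.6 · 65 = 39 L
Free water deficit = TBW · (Na/140 − 1)
= 39 · (162/140 − 1)
= 39 · 0.1571
= 6.13 L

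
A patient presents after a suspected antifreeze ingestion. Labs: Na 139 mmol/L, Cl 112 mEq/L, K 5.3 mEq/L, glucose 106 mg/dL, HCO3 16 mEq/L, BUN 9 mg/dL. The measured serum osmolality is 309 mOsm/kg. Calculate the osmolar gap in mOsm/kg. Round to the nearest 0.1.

21.9 mOsm/kg

Calculated osmolality = 2·Na + glucose/18 + BUN/2.8
= 2·139 + 106/18 + 9/2.8
= 278 + 5.89 + 3.21
= 287.1 mOsm/kg ≈ 287.1 mOsm/kg
Osmolar gap = measured − calculated = 309 − 287.1 = 21.9 mOsm/kg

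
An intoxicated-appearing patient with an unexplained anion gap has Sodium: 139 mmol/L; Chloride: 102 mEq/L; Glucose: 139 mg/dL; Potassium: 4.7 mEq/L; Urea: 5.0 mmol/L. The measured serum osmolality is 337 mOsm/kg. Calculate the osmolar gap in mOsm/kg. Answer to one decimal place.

46.3 mOsm/kg

Calculated osmolality = 2·Na + glucose/18 + urea
= 2·139 + 139/18 + 5
= 278 + 7.72 + 5
= 290.72 mOsm/kg ≈ 290.7 mOsm/kg
Osmolar gap = measured − calculated = 337 − 290.7 = 46.3 mOsm/kg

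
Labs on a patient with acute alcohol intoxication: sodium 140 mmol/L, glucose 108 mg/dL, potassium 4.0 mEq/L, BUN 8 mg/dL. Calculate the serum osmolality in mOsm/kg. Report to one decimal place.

288.9 mOsm/kg

Calculated osmolality = 2·Na + glucose/18 + BUN/2.8
= 2·140 + 108/18 + 8/2.8
= 280 + 6 + 2.86
= 288.86 mOsm/kg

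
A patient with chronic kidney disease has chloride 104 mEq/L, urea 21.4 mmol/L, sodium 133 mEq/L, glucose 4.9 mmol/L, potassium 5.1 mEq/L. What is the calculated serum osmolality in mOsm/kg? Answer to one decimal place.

Calculated osmolality = 2·Na + glucose + urea
= 2·133 + 4.9 + 21.4
= 266 + 4.90 + 21.40
= 292.3 mOsm/kg

292.3 mOsm/kg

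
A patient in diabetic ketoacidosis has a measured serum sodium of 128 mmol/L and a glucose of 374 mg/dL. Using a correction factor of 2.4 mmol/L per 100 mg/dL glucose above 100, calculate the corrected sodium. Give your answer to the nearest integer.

135 mmol/L

Corrected Na = measured Na + 2.4 · (glucose − 100)/100
= 128 + 2.4 · (374 − 100)/100
= 128 + 6.6
= 134.6 mmol/L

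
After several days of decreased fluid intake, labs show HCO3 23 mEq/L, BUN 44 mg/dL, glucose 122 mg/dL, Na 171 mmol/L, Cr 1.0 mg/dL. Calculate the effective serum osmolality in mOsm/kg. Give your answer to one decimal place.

Effective osmolality excludes urea (freely permeant across cell membranes):
2·Na + glucose/18
= 2·171 + 122/18
= 342 + 6.78
= 348.78 mOsm/kg

348.8 mOsm/kg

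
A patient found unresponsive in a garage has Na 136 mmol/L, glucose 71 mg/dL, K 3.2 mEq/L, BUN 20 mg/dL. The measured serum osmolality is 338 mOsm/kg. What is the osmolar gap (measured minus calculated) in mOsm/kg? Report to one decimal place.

Calculated osmolality = 2·Na + glucose/18 + BUN/2.8
= 2·136 + 71/18 + 20/2.8
= 272 + 3.94 + 7.14
= 283.08 mOsm/kg ≈ 283.1 mOsm/kg
Osmolar gap = measured − calculated = 338 − 283.1 = 54.9 mOsm/kg

54.9 mOsm/kg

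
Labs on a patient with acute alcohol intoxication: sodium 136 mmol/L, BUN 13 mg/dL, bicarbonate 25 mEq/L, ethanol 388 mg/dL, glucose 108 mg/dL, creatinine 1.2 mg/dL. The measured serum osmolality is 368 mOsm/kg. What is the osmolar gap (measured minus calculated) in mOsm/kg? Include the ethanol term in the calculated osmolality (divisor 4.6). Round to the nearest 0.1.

Calculated osmolality = 2·Na + glucose/18 + BUN/2.8 + ethanol/4.6
= 2·136 + 108/18 + 13/2.8 + 388/4.6
= 272 + 6 + 4.64 + 84.35
= 366.99 mOsm/kg ≈ 367.0 mOsm/kg
Osmolar gap = measured − calculated = 368 − 367.0 = 1.0 mOsm/kg

1.0 mOsm/kg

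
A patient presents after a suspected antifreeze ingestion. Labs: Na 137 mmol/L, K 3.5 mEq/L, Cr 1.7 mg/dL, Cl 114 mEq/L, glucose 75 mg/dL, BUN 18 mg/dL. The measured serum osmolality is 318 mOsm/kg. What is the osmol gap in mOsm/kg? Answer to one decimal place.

33.4 mOsm/kg

Calculated osmolality = 2·Na + glucose/18 + BUN/2.8
= 2·137 + 75/18 + 18/2.8
= 274 + 4.17 + 6.43
= 284.6 mOsm/kg ≈ 284.6 mOsm/kg
Osmolar gap = measured − calculated = 318 − 284.6 = 33.4 mOsm/kg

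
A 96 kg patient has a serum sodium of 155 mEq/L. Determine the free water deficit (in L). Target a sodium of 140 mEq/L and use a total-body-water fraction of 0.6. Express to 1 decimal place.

TBW = 0.6 · 96 = 57.6 L
Free water deficit = TBW · (Na/140 − 1)
= 57.6 · (155/140 − 1)
= 57.6 · 0.1071
= 6.17 L

6.2 L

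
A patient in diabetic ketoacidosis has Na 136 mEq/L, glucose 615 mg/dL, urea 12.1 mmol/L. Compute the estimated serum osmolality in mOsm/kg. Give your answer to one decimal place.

318.3 mOsm/kg

Calculated osmolality = 2·Na + glucose/18 + urea
= 2·136 + 615/18 + 12.1
= 272 + 34.17 + 12.10
= 318.27 mOsm/kg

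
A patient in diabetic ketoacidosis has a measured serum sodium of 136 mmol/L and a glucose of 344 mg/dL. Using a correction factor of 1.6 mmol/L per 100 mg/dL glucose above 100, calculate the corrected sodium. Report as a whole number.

140 mmol/L

Corrected Na = measured Na + 1.6 · (glucose − 100)/100
= 136 + 1.6 · (344 − 100)/100
= 136 + 3.9
= 139.9 mmol/L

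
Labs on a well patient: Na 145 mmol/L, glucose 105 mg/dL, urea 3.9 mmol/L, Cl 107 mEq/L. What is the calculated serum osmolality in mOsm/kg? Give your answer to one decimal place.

Calculated osmolality = 2·Na + glucose/18 + urea
= 2·145 + 105/18 + 3.9
= 290 + 5.83 + 3.90
= 299.73 mOsm/kg

299.7 mOsm/kg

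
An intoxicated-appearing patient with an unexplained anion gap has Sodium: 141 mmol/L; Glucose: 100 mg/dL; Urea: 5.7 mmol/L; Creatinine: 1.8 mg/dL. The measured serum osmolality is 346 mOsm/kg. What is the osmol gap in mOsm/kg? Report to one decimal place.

52.7 mOsm/kg

Calculated osmolality = 2·Na + glucose/18 + urea
= 2·141 + 100/18 + 5.7
= 282 + 5.56 + 5.70
= 293.26 mOsm/kg ≈ 293.3 mOsm/kg
Osmolar gap = measured − calculated = 346 − 293.3 = 52.7 mOsm/kg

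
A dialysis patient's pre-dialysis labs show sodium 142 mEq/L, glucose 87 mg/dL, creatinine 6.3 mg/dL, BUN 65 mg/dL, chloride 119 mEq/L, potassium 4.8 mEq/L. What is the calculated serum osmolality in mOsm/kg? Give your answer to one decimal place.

312.0 mOsm/kg

Calculated osmolality = 2·Na + glucose/18 + BUN/2.8
= 2·142 + 87/18 + 65/2.8
= 284 + 4.83 + 23.21
= 312.04 mOsm/kg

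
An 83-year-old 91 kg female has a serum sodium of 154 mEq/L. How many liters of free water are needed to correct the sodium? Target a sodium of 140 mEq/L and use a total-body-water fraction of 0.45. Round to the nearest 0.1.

4.1 L

TBW = 0.45 · 91 = 40.95 L
Free water deficit = TBW · (Na/140 − 1)
= 40.95 · (154/140 − 1)
= 40.95 · 0.1
= 4.1 L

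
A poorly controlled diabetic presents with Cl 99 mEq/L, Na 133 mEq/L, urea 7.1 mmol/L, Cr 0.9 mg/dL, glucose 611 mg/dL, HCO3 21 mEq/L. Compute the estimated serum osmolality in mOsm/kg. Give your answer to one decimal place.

Calculated osmolality = 2·Na + glucose/18 + urea
= 2·133 + 611/18 + 7.1
= 266 + 33.94 + 7.10
= 307.04 mOsm/kg

307.0 mOsm/kg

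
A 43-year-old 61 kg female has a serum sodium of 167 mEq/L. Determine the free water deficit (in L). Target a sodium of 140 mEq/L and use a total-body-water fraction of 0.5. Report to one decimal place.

TBW = 0.5 · 61 = 30.5 L
Free water deficit = TBW · (Na/140 − 1)
= 30.5 · (167/140 − 1)
= 30.5 · 0.1929
= 5.88 L

5.9 L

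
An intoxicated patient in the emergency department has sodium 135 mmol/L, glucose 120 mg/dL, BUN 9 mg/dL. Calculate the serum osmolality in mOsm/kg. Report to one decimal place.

Calculated osmolality = 2·Na + glucose/18 + BUN/2.8
= 2·135 + 120/18 + 9/2.8
= 270 + 6.67 + 3.21
= 279.88 mOsm/kg

279.9 mOsm/kg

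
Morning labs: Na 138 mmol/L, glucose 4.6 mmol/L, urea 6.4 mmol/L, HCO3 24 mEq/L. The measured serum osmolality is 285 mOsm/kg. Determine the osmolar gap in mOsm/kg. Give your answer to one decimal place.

Calculated osmolality = 2·Na + glucose + urea
= 2·138 + 4.6 + 6.4
= 276 + 4.60 + 6.40
= 287 mOsm/kg ≈ 287.0 mOsm/kg
Osmolar gap = measured − calculated = 285 − 287.0 = -2.0 mOsm/kg

-2.0 mOsm/kg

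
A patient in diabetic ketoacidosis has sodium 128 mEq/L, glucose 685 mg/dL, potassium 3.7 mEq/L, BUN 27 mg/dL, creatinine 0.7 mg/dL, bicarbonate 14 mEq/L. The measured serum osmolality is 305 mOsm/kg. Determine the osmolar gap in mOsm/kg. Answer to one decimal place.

Calculated osmolality = 2·Na + glucose/18 + BUN/2.8
= 2·128 + 685/18 + 27/2.8
= 256 + 38.06 + 9.64
= 303.7 mOsm/kg ≈ 303.7 mOsm/kg
Osmolar gap = measured − calculated = 305 − 303.7 = 1.3 mOsm/kg

1.3 mOsm/kg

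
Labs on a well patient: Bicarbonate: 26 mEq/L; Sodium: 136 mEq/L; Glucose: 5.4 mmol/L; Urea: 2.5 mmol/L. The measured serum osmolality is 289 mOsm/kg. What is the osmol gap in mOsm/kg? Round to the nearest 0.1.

Calculated osmolality = 2·Na + glucose + urea
= 2·136 + 5.4 + 2.5
= 272 + 5.40 + 2.50
= 279.9 mOsm/kg ≈ 279.9 mOsm/kg
Osmolar gap = measured − calculated = 289 − 279.9 = 9.1 mOsm/kg

9.1 mOsm/kg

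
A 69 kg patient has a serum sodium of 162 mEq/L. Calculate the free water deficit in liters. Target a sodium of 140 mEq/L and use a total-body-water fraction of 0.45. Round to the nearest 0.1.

4.9 L

TBW = 0.45 · 69 = 31.05 L
Free water deficit = TBW · (Na/140 − 1)
= 31.05 · (162/140 − 1)
= 31.05 · 0.1571
= 4.88 L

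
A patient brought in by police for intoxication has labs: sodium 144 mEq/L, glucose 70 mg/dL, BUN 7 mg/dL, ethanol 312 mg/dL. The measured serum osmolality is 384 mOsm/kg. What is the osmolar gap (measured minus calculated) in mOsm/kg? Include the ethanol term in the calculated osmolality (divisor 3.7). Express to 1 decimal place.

5.3 mOsm/kg

Calculated osmolality = 2·Na + glucose/18 + BUN/2.8 + ethanol/3.7
= 2·144 + 70/18 + 7/2.8 + 312/3.7
= 288 + 3.89 + 2.50 + 84.32
= 378.71 mOsm/kg ≈ 378.7 mOsm/kg
Osmolar gap = measured − calculated = 384 − 378.7 = 5.3 mOsm/kg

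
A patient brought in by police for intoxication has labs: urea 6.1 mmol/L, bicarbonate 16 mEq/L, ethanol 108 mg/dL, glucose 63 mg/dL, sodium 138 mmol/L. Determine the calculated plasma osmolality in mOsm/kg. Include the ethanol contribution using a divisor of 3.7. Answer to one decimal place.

Calculated osmolality = 2·Na + glucose/18 + urea + ethanol/3.7
= 2·138 + 63/18 + 6.1 + 108/3.7
= 276 + 3.50 + 6.10 + 29.19
= 314.79 mOsm/kg

314.8 mOsm/kg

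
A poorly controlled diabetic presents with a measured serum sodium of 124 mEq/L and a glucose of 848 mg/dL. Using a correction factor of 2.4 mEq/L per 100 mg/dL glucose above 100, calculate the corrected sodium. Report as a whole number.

Corrected Na = measured Na + 2.4 · (glucose − 100)/100
= 124 + 2.4 · (848 − 100)/100
= 124 + 18
= 142 mEq/L

142 mEq/L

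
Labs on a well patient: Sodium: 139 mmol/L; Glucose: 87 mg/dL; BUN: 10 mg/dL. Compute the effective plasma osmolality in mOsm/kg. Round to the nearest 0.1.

Effective osmolality excludes urea (freely permeant across cell membranes):
2·Na + glucose/18
= 2·139 + 87/18
= 278 + 4.83
= 282.83 mOsm/kg

282.8 mOsm/kg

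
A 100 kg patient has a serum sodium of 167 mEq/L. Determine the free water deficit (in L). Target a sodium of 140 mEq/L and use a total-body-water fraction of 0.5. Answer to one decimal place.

TBW = 0.5 · 100 = 50 L
Free water deficit = TBW · (Na/140 − 1)
= 50 · (167/140 − 1)
= 50 · 0.1929
= 9.64 L

9.6 L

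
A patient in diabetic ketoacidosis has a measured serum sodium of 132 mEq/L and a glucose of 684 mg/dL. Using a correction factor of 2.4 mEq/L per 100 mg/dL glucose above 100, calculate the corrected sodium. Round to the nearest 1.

146 mEq/L

Corrected Na = measured Na + 2.4 · (glucose − 100)/100
= 132 + 2.4 · (684 − 100)/100
= 132 + 14
= 146 mEq/L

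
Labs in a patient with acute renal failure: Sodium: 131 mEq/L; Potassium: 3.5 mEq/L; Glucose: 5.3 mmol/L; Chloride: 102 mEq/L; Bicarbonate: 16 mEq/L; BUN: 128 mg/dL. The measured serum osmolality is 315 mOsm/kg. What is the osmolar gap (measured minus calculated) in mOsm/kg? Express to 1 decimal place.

2.0 mOsm/kg

Calculated osmolality = 2·Na + glucose + BUN/2.8
= 2·131 + 5.3 + 128/2.8
= 262 + 5.30 + 45.71
= 313.01 mOsm/kg ≈ 313.0 mOsm/kg
Osmolar gap = measured − calculated = 315 − 313.0 = 2.0 mOsm/kg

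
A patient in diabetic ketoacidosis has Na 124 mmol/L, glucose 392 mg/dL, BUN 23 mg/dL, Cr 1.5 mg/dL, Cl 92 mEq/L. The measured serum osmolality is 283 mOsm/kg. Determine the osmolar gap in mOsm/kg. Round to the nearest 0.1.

5.0 mOsm/kg

Calculated osmolality = 2·Na + glucose/18 + BUN/2.8
= 2·124 + 392/18 + 23/2.8
= 248 + 21.78 + 8.21
= 277.99 mOsm/kg ≈ 278.0 mOsm/kg
Osmolar gap = measured − calculated = 283 − 278.0 = 5.0 mOsm/kg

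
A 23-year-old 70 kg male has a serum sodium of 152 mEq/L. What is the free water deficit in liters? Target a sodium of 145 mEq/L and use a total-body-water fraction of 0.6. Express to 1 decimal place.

2.0 L

TBW = 0.6 · 70 = 42 L
Free water deficit = TBW · (Na/145 − 1)
= 42 · (152/145 − 1)
= 42 · 0.0483
= 2.03 L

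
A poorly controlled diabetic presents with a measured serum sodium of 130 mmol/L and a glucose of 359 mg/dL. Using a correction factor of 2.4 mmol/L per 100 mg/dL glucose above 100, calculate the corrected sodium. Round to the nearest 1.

136 mmol/L

Corrected Na = measured Na + 2.4 · (glucose − 100)/100
= 130 + 2.4 · (359 − 100)/100
= 130 + 6.2
= 136.2 mmol/L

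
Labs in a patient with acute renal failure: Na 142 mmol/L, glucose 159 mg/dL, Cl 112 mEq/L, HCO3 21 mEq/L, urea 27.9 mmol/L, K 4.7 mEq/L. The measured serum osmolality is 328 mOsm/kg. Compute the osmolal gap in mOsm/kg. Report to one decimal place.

Calculated osmolality = 2·Na + glucose/18 + urea
= 2·142 + 159/18 + 27.9
= 284 + 8.83 + 27.90
= 320.73 mOsm/kg ≈ 320.7 mOsm/kg
Osmolar gap = measured − calculated = 328 − 320.7 = 7.3 mOsm/kg

7.3 mOsm/kg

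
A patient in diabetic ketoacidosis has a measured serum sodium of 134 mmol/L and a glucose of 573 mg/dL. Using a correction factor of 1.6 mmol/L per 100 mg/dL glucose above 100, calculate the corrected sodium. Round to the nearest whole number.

142 mmol/L

Corrected Na = measured Na + 1.6 · (glucose − 100)/100
= 134 + 1.6 · (573 − 100)/100
= 134 + 7.6
= 141.6 mmol/L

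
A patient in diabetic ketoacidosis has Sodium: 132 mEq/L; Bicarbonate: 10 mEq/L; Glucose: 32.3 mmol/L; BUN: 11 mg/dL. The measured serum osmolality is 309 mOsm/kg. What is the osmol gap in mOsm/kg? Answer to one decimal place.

Calculated osmolality = 2·Na + glucose + BUN/2.8
= 2·132 + 32.3 + 11/2.8
= 264 + 32.30 + 3.93
= 300.23 mOsm/kg ≈ 300.2 mOsm/kg
Osmolar gap = measured − calculated = 309 − 300.2 = 8.8 mOsm/kg

8.8 mOsm/kg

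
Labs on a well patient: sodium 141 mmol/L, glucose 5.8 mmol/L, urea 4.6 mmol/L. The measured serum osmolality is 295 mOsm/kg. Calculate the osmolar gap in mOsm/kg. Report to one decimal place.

Calculated osmolality = 2·Na + glucose + urea
= 2·141 + 5.8 + 4.6
= 282 + 5.80 + 4.60
= 292.4 mOsm/kg ≈ 292.4 mOsm/kg
Osmolar gap = measured − calculated = 295 − 292.4 = 2.6 mOsm/kg

2.6 mOsm/kg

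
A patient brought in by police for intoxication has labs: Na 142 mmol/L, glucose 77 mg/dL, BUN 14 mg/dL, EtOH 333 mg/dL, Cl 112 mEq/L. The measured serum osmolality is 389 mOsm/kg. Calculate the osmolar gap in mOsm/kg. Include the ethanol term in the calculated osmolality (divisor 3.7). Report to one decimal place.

Calculated osmolality = 2·Na + glucose/18 + BUN/2.8 + ethanol/3.7
= 2·142 + 77/18 + 14/2.8 + 333/3.7
= 284 + 4.28 + 5 + 90
= 383.28 mOsm/kg ≈ 383.3 mOsm/kg
Osmolar gap = measured − calculated = 389 − 383.3 = 5.7 mOsm/kg

5.7 mOsm/kg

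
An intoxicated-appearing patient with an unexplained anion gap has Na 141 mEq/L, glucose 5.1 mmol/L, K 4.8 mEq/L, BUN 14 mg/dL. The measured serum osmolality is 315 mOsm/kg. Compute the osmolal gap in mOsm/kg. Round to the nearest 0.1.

Calculated osmolality = 2·Na + glucose + BUN/2.8
= 2·141 + 5.1 + 14/2.8
= 282 + 5.10 + 5
= 292.1 mOsm/kg ≈ 292.1 mOsm/kg
Osmolar gap = measured − calculated = 315 − 292.1 = 22.9 mOsm/kg

22.9 mOsm/kg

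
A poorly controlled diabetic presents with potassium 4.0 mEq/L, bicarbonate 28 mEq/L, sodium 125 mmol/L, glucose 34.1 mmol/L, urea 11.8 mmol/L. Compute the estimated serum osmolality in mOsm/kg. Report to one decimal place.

295.9 mOsm/kg

Calculated osmolality = 2·Na + glucose + urea
= 2·125 + 34.1 + 11.8
= 250 + 34.10 + 11.80
= 295.9 mOsm/kg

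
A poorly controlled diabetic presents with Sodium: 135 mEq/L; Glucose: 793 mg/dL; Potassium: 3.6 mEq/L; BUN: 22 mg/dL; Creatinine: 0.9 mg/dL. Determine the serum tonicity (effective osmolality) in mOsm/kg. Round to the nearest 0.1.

314.1 mOsm/kg

Effective osmolality excludes urea (freely permeant across cell membranes):
2·Na + glucose/18
= 2·135 + 793/18
= 270 + 44.06
= 314.06 mOsm/kg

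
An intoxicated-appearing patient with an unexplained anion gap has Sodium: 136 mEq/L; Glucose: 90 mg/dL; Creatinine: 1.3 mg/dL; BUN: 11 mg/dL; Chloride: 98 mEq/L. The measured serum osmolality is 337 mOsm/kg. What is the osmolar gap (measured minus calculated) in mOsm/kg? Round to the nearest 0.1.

Calculated osmolality = 2·Na + glucose/18 + BUN/2.8
= 2·136 + 90/18 + 11/2.8
= 272 + 5 + 3.93
= 280.93 mOsm/kg ≈ 280.9 mOsm/kg
Osmolar gap = measured − calculated = 337 − 280.9 = 56.1 mOsm/kg

56.1 mOsm/kg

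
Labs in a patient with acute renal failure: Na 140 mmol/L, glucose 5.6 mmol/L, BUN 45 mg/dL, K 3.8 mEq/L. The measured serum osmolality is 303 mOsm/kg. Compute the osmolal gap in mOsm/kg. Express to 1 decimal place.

Calculated osmolality = 2·Na + glucose + BUN/2.8
= 2·140 + 5.6 + 45/2.8
= 280 + 5.60 + 16.07
= 301.67 mOsm/kg ≈ 301.7 mOsm/kg
Osmolar gap = measured − calculated = 303 − 301.7 = 1.3 mOsm/kg

1.3 mOsm/kg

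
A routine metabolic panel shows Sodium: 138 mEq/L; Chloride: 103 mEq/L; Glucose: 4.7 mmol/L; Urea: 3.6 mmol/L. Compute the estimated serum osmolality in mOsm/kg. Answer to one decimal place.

284.3 mOsm/kg

Calculated osmolality = 2·Na + glucose + urea
= 2·138 + 4.7 + 3.6
= 276 + 4.70 + 3.60
= 284.3 mOsm/kg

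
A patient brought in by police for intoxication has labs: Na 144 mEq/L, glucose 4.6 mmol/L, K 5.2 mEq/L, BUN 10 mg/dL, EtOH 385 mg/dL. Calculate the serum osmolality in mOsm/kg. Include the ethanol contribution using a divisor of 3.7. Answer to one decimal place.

400.2 mOsm/kg

Calculated osmolality = 2·Na + glucose + BUN/2.8 + ethanol/3.7
= 2·144 + 4.6 + 10/2.8 + 385/3.7
= 288 + 4.60 + 3.57 + 104.05
= 400.22 mOsm/kg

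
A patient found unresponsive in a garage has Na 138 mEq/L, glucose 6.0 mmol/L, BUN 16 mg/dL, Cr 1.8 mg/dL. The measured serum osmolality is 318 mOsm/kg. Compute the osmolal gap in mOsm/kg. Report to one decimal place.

Calculated osmolality = 2·Na + glucose + BUN/2.8
= 2·138 + 6 + 16/2.8
= 276 + 6 + 5.71
= 287.71 mOsm/kg ≈ 287.7 mOsm/kg
Osmolar gap = measured − calculated = 318 − 287.7 = 30.3 mOsm/kg

30.3 mOsm/kg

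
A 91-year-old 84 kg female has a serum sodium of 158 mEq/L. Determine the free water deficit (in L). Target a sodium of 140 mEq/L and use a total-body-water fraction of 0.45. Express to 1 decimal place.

TBW = 0.45 · 84 = 37.8 L
Free water deficit = TBW · (Na/140 − 1)
= 37.8 · (158/140 − 1)
= 37.8 · 0.1286
= 4.86 L

4.9 L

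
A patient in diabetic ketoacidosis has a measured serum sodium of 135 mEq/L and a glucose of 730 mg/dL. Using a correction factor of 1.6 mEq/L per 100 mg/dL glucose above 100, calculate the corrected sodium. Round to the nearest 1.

Corrected Na = measured Na + 1.6 · (glucose − 100)/100
= 135 + 1.6 · (730 − 100)/100
= 135 + 10.1
= 145.1 mEq/L

145 mEq/L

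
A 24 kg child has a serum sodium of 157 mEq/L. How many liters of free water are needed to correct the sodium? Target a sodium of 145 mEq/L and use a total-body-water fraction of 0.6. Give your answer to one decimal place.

TBW = 0.6 · 24 = 14.4 L
Free water deficit = TBW · (Na/145 − 1)
= 14.4 · (157/145 − 1)
= 14.4 · 0.0828
= 1.19 L

1.2 L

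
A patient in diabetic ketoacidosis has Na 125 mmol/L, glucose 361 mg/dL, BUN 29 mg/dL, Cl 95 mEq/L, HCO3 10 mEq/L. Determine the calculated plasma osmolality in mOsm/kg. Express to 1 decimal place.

Calculated osmolality = 2·Na + glucose/18 + BUN/2.8
= 2·125 + 361/18 + 29/2.8
= 250 + 20.06 + 10.36
= 280.42 mOsm/kg

280.4 mOsm/kg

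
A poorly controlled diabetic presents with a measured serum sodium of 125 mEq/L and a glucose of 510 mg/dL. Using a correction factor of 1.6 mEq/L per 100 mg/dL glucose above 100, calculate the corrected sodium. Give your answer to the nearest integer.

132 mEq/L

Corrected Na = measured Na + 1.6 · (glucose − 100)/100
= 125 + 1.6 · (510 − 100)/100
= 125 + 6.6
= 131.6 mEq/L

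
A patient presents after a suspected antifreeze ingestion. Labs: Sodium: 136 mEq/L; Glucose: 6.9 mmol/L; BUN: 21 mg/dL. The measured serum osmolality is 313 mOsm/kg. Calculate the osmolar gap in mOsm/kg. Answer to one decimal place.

26.6 mOsm/kg

Calculated osmolality = 2·Na + glucose + BUN/2.8
= 2·136 + 6.9 + 21/2.8
= 272 + 6.90 + 7.50
= 286.4 mOsm/kg ≈ 286.4 mOsm/kg
Osmolar gap = measured − calculated = 313 − 286.4 = 26.6 mOsm/kg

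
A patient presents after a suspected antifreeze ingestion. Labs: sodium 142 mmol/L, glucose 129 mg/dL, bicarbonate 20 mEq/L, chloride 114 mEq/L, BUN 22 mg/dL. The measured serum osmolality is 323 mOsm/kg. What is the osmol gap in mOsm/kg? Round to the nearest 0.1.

Calculated osmolality = 2·Na + glucose/18 + BUN/2.8
= 2·142 + 129/18 + 22/2.8
= 284 + 7.17 + 7.86
= 299.03 mOsm/kg ≈ 299.0 mOsm/kg
Osmolar gap = measured − calculated = 323 − 299.0 = 24.0 mOsm/kg

24.0 mOsm/kg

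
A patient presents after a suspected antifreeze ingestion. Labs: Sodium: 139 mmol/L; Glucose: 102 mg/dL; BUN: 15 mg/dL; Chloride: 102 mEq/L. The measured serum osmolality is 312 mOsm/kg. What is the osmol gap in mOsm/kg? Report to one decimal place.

23.0 mOsm/kg

Calculated osmolality = 2·Na + glucose/18 + BUN/2.8
= 2·139 + 102/18 + 15/2.8
= 278 + 5.67 + 5.36
= 289.03 mOsm/kg ≈ 289.0 mOsm/kg
Osmolar gap = measured − calculated = 312 − 289.0 = 23.0 mOsm/kg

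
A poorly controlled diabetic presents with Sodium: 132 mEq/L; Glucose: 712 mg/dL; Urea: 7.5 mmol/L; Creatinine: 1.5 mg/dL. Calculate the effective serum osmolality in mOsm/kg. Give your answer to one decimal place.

303.6 mOsm/kg

Effective osmolality excludes urea (freely permeant across cell membranes):
2·Na + glucose/18
= 2·132 + 712/18
= 264 + 39.56
= 303.56 mOsm/kg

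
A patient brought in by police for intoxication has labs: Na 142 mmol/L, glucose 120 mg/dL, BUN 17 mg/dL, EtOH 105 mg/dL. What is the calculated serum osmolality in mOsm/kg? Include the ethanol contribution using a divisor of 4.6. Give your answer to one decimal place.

319.6 mOsm/kg

Calculated osmolality = 2·Na + glucose/18 + BUN/2.8 + ethanol/4.6
= 2·142 + 120/18 + 17/2.8 + 105/4.6
= 284 + 6.67 + 6.07 + 22.83
= 319.57 mOsm/kg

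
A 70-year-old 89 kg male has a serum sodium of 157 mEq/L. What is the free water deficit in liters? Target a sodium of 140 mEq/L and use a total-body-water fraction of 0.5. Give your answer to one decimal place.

5.4 L

TBW = 0.5 · 89 = 44.5 L
Free water deficit = TBW · (Na/140 − 1)
= 44.5 · (157/140 − 1)
= 44.5 · 0.1214
= 5.4 L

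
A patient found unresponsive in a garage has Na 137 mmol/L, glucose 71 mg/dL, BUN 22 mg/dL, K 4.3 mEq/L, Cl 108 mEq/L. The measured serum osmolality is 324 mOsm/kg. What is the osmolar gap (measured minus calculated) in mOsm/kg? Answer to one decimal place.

38.2 mOsm/kg

Calculated osmolality = 2·Na + glucose/18 + BUN/2.8
= 2·137 + 71/18 + 22/2.8
= 274 + 3.94 + 7.86
= 285.8 mOsm/kg ≈ 285.8 mOsm/kg
Osmolar gap = measured − calculated = 324 − 285.8 = 38.2 mOsm/kg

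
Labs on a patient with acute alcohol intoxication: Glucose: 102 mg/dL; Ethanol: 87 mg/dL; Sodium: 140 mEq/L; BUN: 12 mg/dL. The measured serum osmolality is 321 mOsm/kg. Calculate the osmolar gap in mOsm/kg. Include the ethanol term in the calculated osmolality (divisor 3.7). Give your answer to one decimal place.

Calculated osmolality = 2·Na + glucose/18 + BUN/2.8 + ethanol/3.7
= 2·140 + 102/18 + 12/2.8 + 87/3.7
= 280 + 5.67 + 4.29 + 23.51
= 313.47 mOsm/kg ≈ 313.5 mOsm/kg
Osmolar gap = measured − calculated = 321 − 313.5 = 7.5 mOsm/kg

7.5 mOsm/kg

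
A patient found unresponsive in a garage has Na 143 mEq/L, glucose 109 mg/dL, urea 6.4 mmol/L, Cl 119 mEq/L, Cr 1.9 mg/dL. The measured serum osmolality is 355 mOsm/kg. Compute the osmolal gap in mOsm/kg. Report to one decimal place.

Calculated osmolality = 2·Na + glucose/18 + urea
= 2·143 + 109/18 + 6.4
= 286 + 6.06 + 6.40
= 298.46 mOsm/kg ≈ 298.5 mOsm/kg
Osmolar gap = measured − calculated = 355 − 298.5 = 56.5 mOsm/kg

56.5 mOsm/kg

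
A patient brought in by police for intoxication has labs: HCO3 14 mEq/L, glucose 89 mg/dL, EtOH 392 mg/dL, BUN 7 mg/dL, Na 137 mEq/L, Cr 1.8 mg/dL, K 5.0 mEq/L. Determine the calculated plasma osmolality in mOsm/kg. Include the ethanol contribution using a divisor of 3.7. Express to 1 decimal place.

Calculated osmolality = 2·Na + glucose/18 + BUN/2.8 + ethanol/3.7
= 2·137 + 89/18 + 7/2.8 + 392/3.7
= 274 + 4.94 + 2.50 + 105.95
= 387.39 mOsm/kg

387.4 mOsm/kg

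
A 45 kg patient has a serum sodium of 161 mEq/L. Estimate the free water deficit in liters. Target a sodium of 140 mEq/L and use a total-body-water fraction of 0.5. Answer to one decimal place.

TBW = 0.5 · 45 = 22.5 L
Free water deficit = TBW · (Na/140 − 1)
= 22.5 · (161/140 − 1)
= 22.5 · 0.15
= 3.38 L

3.4 L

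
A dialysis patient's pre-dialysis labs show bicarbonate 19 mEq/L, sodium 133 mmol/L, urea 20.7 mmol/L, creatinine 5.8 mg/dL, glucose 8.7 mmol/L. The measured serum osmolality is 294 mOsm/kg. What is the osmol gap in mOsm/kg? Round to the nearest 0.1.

-1.4 mOsm/kg

Calculated osmolality = 2·Na + glucose + urea
= 2·133 + 8.7 + 20.7
= 266 + 8.70 + 20.70
= 295.4 mOsm/kg ≈ 295.4 mOsm/kg
Osmolar gap = measured − calculated = 294 − 295.4 = -1.4 mOsm/kg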